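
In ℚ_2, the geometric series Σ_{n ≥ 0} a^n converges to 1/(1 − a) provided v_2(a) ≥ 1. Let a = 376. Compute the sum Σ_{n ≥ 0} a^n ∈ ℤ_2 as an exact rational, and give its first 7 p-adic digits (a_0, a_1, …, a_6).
Σ a^n = 1/(1 − a) = -1/375;  first 7 digits = (1, 0, 0, 1, 1, 1, 0)

v_2(a) = 3 ≥ 1, so the series converges in ℤ_2 to 1/(1 − a) = 1/(1 − 376) = -1/375. Expand this rational in ℤ_2: compute digits iteratively via d_i = x_i mod 2, x_{i+1} = (x_i − d_i)/2. The first 7 digits are (1, 0, 0, 1, 1, 1, 0).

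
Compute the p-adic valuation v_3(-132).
v_3(-132) = 1

v_3(n) is the largest exponent k such that 3^k divides n. Factor out: -132 = -3^1 · 44. (Sign doesn't affect v_p.) So v_3(-132) = 1.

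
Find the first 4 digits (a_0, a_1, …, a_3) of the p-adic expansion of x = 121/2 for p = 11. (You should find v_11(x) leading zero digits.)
(a_0, …, a_3) = (0, 0, 6, 5)

v_11(121/2) = 2, so a_0 = ... = a_1 = 0. Factor out: x = 11^2 · u with u = 1/2 a unit in ℤ_11. Expand u iteratively via a_{v+i} = u_i mod 11, u_{i+1} = (u_i − a_{v+i})/11:
  u_0 = 1/2;  a_2 = 6;  u_1 = (u_0 − 6)/11 = -1/2
  u_1 = -1/2;  a_3 = 5;  u_2 = (u_1 − 5)/11 = -1/2
Digits: (0, 0, 6, 5).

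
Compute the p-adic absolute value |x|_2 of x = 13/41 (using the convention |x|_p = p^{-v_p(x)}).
|13/41|_2 = 1

Step 1 — compute v_2(x) by factoring powers of 2 out of the numerator and denominator: v_2(13/41) = 0. Step 2 — apply |x|_p = p^{-v_p(x)} = 2^{0} = 1.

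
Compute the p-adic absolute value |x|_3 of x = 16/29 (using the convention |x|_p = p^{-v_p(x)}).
|16/29|_3 = 1

Step 1 — compute v_3(x) by factoring powers of 3 out of the numerator and denominator: v_3(16/29) = 0. Step 2 — apply |x|_p = p^{-v_p(x)} = 3^{0} = 1.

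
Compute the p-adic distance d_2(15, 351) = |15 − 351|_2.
d_2(15, 351) = 1/16

Step 1 — x − y = 15 − 351 = -336. Step 2 — v_2(-336) = 4 (factor: -336 = −(2^4 · 21); the sign does not affect v_p). Step 3 — |x − y|_2 = 2^{-4} = 1/16.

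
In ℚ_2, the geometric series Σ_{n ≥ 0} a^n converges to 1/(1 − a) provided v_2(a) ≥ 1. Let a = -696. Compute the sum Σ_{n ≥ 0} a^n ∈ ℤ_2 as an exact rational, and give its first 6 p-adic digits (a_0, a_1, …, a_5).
Σ a^n = 1/(1 − a) = 1/697;  first 6 digits = (1, 0, 0, 1, 0, 0)

v_2(a) = 3 ≥ 1, so the series converges in ℤ_2 to 1/(1 − a) = 1/(1 − (-696)) = 1/697. Expand this rational in ℤ_2: compute digits iteratively via d_i = x_i mod 2, x_{i+1} = (x_i − d_i)/2. The first 6 digits are (1, 0, 0, 1, 0, 0).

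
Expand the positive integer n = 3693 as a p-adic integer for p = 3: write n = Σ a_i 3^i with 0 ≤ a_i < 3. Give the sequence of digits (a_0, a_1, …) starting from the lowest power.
(a_0, a_1, …) = (0, 1, 2, 1, 0, 0, 2, 1)

Repeated division by 3 gives the digits low-to-high: 3693 = 1·3^1 + 2·3^2 + 1·3^3 + 2·3^6 + 1·3^7. Digit sequence: (0, 1, 2, 1, 0, 0, 2, 1).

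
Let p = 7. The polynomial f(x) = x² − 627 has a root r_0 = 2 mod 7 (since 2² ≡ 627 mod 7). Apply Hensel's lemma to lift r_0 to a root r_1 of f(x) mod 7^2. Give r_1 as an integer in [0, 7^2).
r_1 = 23 (mod 49)

Hensel's recurrence: r_{i+1} = r_i − f(r_i)·(f′(r_i))^{-1} mod 7^{i+2}, with f′(x) = 2x. Iterate:
  r_0 = 2 (mod 7)
  r_1 = 23 (mod 49)
Final: r_1 = 23, and one checks f(r_1) ≡ 0 mod 7^2.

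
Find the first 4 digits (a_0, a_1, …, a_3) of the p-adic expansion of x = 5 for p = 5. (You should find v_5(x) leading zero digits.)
(a_0, …, a_3) = (0, 1, 0, 0)

v_5(5) = 1, so a_0 = ... = a_0 = 0. Factor out: x = 5^1 · u with u = 1 a unit in ℤ_5. Expand u iteratively via a_{v+i} = u_i mod 5, u_{i+1} = (u_i − a_{v+i})/5:
  u_0 = 1;  a_1 = 1;  u_1 = (u_0 − 1)/5 = 0
  u_1 = 0;  a_2 = 0;  u_2 = (u_1 − 0)/5 = 0
  u_2 = 0;  a_3 = 0;  u_3 = (u_2 − 0)/5 = 0
Digits: (0, 1, 0, 0).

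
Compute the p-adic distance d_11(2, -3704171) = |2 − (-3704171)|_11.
d_11(2, -3704171) = 1/161051

Step 1 — x − y = 2 − (-3704171) = 3704173. Step 2 — v_11(3704173) = 5 (factor: 3704173 = (11^5 · 23); the sign does not affect v_p). Step 3 — |x − y|_11 = 11^{-5} = 1/161051.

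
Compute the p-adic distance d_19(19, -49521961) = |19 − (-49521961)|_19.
d_19(19, -49521961) = 1/2476099

Step 1 — x − y = 19 − (-49521961) = 49521980. Step 2 — v_19(49521980) = 5 (factor: 49521980 = (19^5 · 20); the sign does not affect v_p). Step 3 — |x − y|_19 = 19^{-5} = 1/2476099.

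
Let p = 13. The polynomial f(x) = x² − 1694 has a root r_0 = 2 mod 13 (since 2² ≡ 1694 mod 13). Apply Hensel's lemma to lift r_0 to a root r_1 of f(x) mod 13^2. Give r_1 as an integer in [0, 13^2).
r_1 = 2 (mod 169)

Hensel's recurrence: r_{i+1} = r_i − f(r_i)·(f′(r_i))^{-1} mod 13^{i+2}, with f′(x) = 2x. Iterate:
  r_0 = 2 (mod 13)
  r_1 = 2 (mod 169)
Final: r_1 = 2, and one checks f(r_1) ≡ 0 mod 13^2.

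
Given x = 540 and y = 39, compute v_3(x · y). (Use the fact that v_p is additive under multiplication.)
v_3(21060) = 4

v_p(x) = 3 (factor: 540 = 3^3 · 20); v_p(y) = 1 (factor: 39 = 3^1 · 13). Additivity: v_p(xy) = v_p(x) + v_p(y) = 3 + 1 = 4. (Direct check: xy = 21060 = 3^4 · (260).)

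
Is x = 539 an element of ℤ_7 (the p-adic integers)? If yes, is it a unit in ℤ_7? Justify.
x ∈ ℤ_7 but not a unit; v_7(x) = 2 > 0

ℤ_7 = {x ∈ ℚ_7 : v_7(x) ≥ 0} and ℤ_7^× = {x ∈ ℤ_7 : v_7(x) = 0}. Here v_7(539) = v_7(num) − v_7(den) = 2; compare against these criteria.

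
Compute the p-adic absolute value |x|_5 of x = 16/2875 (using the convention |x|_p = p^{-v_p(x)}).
|16/2875|_5 = 125

Step 1 — compute v_5(x) by factoring powers of 5 out of the numerator and denominator: v_5(16/2875) = -3. Step 2 — apply |x|_p = p^{-v_p(x)} = 5^{3} = 125.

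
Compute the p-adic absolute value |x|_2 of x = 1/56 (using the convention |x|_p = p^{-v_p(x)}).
|1/56|_2 = 8

Step 1 — compute v_2(x) by factoring powers of 2 out of the numerator and denominator: v_2(1/56) = -3. Step 2 — apply |x|_p = p^{-v_p(x)} = 2^{3} = 8.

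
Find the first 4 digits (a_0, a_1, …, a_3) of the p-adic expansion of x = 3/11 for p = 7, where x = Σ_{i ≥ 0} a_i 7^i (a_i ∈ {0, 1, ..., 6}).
(a_0, …, a_3) = (6, 3, 2, 6)

v_7(3/11) = 0 (numerator and denominator both coprime to 7), so x ∈ ℤ_7^×. Compute digits iteratively via a_i = x_i mod 7, x_{i+1} = (x_i − a_i)/7, with x_0 = x:
  x_0 = 3/11;  a_0 = 6;  x_1 = (x_0 − 6)/7 = -9/11
  x_1 = -9/11;  a_1 = 3;  x_2 = (x_1 − 3)/7 = -6/11
  x_2 = -6/11;  a_2 = 2;  x_3 = (x_2 − 2)/7 = -4/11
  x_3 = -4/11;  a_3 = 6;  x_4 = (x_3 − 6)/7 = -10/11
Digits: (6, 3, 2, 6).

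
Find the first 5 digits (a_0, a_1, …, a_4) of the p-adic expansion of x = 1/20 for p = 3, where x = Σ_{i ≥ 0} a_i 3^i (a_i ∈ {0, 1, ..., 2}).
(a_0, …, a_4) = (2, 1, 2, 2, 1)

v_3(1/20) = 0 (numerator and denominator both coprime to 3), so x ∈ ℤ_3^×. Compute digits iteratively via a_i = x_i mod 3, x_{i+1} = (x_i − a_i)/3, with x_0 = x:
  x_0 = 1/20;  a_0 = 2;  x_1 = (x_0 − 2)/3 = -13/20
  x_1 = -13/20;  a_1 = 1;  x_2 = (x_1 − 1)/3 = -11/20
  x_2 = -11/20;  a_2 = 2;  x_3 = (x_2 − 2)/3 = -17/20
  x_3 = -17/20;  a_3 = 2;  x_4 = (x_3 − 2)/3 = -19/20
  x_4 = -19/20;  a_4 = 1;  x_5 = (x_4 − 1)/3 = -13/20
Digits: (2, 1, 2, 2, 1).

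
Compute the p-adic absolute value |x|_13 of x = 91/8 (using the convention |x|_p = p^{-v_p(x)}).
|91/8|_13 = 1/13

Step 1 — compute v_13(x) by factoring powers of 13 out of the numerator and denominator: v_13(91/8) = 1. Step 2 — apply |x|_p = p^{-v_p(x)} = 13^{-1} = 1/13.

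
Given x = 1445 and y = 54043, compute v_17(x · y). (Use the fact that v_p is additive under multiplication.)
v_17(78092135) = 5

v_p(x) = 2 (factor: 1445 = 17^2 · 5); v_p(y) = 3 (factor: 54043 = 17^3 · 11). Additivity: v_p(xy) = v_p(x) + v_p(y) = 2 + 3 = 5. (Direct check: xy = 78092135 = 17^5 · (55).)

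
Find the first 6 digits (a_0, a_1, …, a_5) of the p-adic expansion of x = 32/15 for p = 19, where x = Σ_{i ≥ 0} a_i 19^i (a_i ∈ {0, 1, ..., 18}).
(a_0, …, a_5) = (11, 16, 8, 16, 8, 16)

v_19(32/15) = 0 (numerator and denominator both coprime to 19), so x ∈ ℤ_19^×. Compute digits iteratively via a_i = x_i mod 19, x_{i+1} = (x_i − a_i)/19, with x_0 = x:
  x_0 = 32/15;  a_0 = 11;  x_1 = (x_0 − 11)/19 = -7/15
  x_1 = -7/15;  a_1 = 16;  x_2 = (x_1 − 16)/19 = -13/15
  x_2 = -13/15;  a_2 = 8;  x_3 = (x_2 − 8)/19 = -7/15
  x_3 = -7/15;  a_3 = 16;  x_4 = (x_3 − 16)/19 = -13/15
  x_4 = -13/15;  a_4 = 8;  x_5 = (x_4 − 8)/19 = -7/15
  x_5 = -7/15;  a_5 = 16;  x_6 = (x_5 − 16)/19 = -13/15
Digits: (11, 16, 8, 16, 8, 16).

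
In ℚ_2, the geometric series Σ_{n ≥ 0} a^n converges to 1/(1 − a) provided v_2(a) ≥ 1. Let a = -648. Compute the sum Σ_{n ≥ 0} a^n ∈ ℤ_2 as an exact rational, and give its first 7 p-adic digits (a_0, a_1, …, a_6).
Σ a^n = 1/(1 − a) = 1/649;  first 7 digits = (1, 0, 0, 1, 1, 1, 0)

v_2(a) = 3 ≥ 1, so the series converges in ℤ_2 to 1/(1 − a) = 1/(1 − (-648)) = 1/649. Expand this rational in ℤ_2: compute digits iteratively via d_i = x_i mod 2, x_{i+1} = (x_i − d_i)/2. The first 7 digits are (1, 0, 0, 1, 1, 1, 0).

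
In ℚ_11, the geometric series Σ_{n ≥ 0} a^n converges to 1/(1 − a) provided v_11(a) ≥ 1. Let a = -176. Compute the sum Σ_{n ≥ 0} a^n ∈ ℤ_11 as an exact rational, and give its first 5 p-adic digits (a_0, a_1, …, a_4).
Σ a^n = 1/(1 − a) = 1/177;  first 5 digits = (1, 6, 1, 8, 1)

v_11(a) = 1 ≥ 1, so the series converges in ℤ_11 to 1/(1 − a) = 1/(1 − (-176)) = 1/177. Expand this rational in ℤ_11: compute digits iteratively via d_i = x_i mod 11, x_{i+1} = (x_i − d_i)/11. The first 5 digits are (1, 6, 1, 8, 1).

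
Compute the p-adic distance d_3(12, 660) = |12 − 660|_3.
d_3(12, 660) = 1/81

Step 1 — x − y = 12 − 660 = -648. Step 2 — v_3(-648) = 4 (factor: -648 = −(3^4 · 8); the sign does not affect v_p). Step 3 — |x − y|_3 = 3^{-4} = 1/81.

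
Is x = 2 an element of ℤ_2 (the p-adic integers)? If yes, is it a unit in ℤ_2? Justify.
x ∈ ℤ_2 but not a unit; v_2(x) = 1 > 0

ℤ_2 = {x ∈ ℚ_2 : v_2(x) ≥ 0} and ℤ_2^× = {x ∈ ℤ_2 : v_2(x) = 0}. Here v_2(2) = v_2(num) − v_2(den) = 1; compare against these criteria.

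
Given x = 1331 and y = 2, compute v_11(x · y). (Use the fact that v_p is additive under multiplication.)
v_11(2662) = 3

v_p(x) = 3 (factor: 1331 = 11^3 · 1); v_p(y) = 0 (factor: 2 = 11^0 · 2). Additivity: v_p(xy) = v_p(x) + v_p(y) = 3 + 0 = 3. (Direct check: xy = 2662 = 11^3 · (2).)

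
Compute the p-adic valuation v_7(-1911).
v_7(-1911) = 2

v_7(n) is the largest exponent k such that 7^k divides n. Factor out: -1911 = -7^2 · 39. (Sign doesn't affect v_p.) So v_7(-1911) = 2.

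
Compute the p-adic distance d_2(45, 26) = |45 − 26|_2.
d_2(45, 26) = 1

Step 1 — x − y = 45 − 26 = 19. Step 2 — v_2(19) = 0 (factor: 19 = (2^0 · 19); the sign does not affect v_p). Step 3 — |x − y|_2 = 2^{0} = 1.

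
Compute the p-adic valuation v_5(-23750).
v_5(-23750) = 4

v_5(n) is the largest exponent k such that 5^k divides n. Factor out: -23750 = -5^4 · 38. (Sign doesn't affect v_p.) So v_5(-23750) = 4.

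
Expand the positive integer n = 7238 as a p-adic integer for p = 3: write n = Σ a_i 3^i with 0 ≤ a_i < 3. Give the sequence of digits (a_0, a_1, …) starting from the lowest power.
(a_0, a_1, …) = (2, 0, 0, 1, 2, 2, 0, 0, 1)

Repeated division by 3 gives the digits low-to-high: 7238 = 2 + 1·3^3 + 2·3^4 + 2·3^5 + 1·3^8. Digit sequence: (2, 0, 0, 1, 2, 2, 0, 0, 1).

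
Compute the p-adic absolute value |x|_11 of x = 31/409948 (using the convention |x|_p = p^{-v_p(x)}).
|31/409948|_11 = 14641

Step 1 — compute v_11(x) by factoring powers of 11 out of the numerator and denominator: v_11(31/409948) = -4. Step 2 — apply |x|_p = p^{-v_p(x)} = 11^{4} = 14641.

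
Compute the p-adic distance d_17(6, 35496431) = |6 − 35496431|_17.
d_17(6, 35496431) = 1/1419857

Step 1 — x − y = 6 − 35496431 = -35496425. Step 2 — v_17(-35496425) = 5 (factor: -35496425 = −(17^5 · 25); the sign does not affect v_p). Step 3 — |x − y|_17 = 17^{-5} = 1/1419857.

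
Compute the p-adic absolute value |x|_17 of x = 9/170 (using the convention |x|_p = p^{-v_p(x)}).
|9/170|_17 = 17

Step 1 — compute v_17(x) by factoring powers of 17 out of the numerator and denominator: v_17(9/170) = -1. Step 2 — apply |x|_p = p^{-v_p(x)} = 17^{1} = 17.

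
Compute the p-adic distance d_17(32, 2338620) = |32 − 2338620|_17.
d_17(32, 2338620) = 1/83521

Step 1 — x − y = 32 − 2338620 = -2338588. Step 2 — v_17(-2338588) = 4 (factor: -2338588 = −(17^4 · 28); the sign does not affect v_p). Step 3 — |x − y|_17 = 17^{-4} = 1/83521.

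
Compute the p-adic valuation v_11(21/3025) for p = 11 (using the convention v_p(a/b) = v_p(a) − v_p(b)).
v_11(21/3025) = -2

Factor powers of 11 from the numerator and denominator of the reduced fraction: 21 = 11^0 · 21 and 3025 = 11^2 · 25. Apply v_p(a/b) = v_p(a) − v_p(b): v_11(21/3025) = 0 − 2 = -2.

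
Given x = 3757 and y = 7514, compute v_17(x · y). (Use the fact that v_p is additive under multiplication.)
v_17(28230098) = 4

v_p(x) = 2 (factor: 3757 = 17^2 · 13); v_p(y) = 2 (factor: 7514 = 17^2 · 26). Additivity: v_p(xy) = v_p(x) + v_p(y) = 2 + 2 = 4. (Direct check: xy = 28230098 = 17^4 · (338).)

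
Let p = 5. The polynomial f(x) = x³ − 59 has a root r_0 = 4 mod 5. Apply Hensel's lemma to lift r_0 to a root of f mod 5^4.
r_3 = 419 (mod 625)

Hensel: r_{i+1} = r_i − f(r_i)/f′(r_i) mod 5^{i+2}, where f′(x) = 3x². Iterate:
  r_0 = 4 (mod 5)
  r_1 = 19 (mod 25)
  r_2 = 44 (mod 125)
  r_3 = 419 (mod 625)
Final: r = 419 with f(r) ≡ 0 mod 5^4.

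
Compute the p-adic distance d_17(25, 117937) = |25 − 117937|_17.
d_17(25, 117937) = 1/4913

Step 1 — x − y = 25 − 117937 = -117912. Step 2 — v_17(-117912) = 3 (factor: -117912 = −(17^3 · 24); the sign does not affect v_p). Step 3 — |x − y|_17 = 17^{-3} = 1/4913.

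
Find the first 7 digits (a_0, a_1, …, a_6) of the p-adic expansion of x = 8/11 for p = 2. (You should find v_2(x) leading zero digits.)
(a_0, …, a_6) = (0, 0, 0, 1, 1, 0, 0)

v_2(8/11) = 3, so a_0 = ... = a_2 = 0. Factor out: x = 2^3 · u with u = 1/11 a unit in ℤ_2. Expand u iteratively via a_{v+i} = u_i mod 2, u_{i+1} = (u_i − a_{v+i})/2:
  u_0 = 1/11;  a_3 = 1;  u_1 = (u_0 − 1)/2 = -5/11
  u_1 = -5/11;  a_4 = 1;  u_2 = (u_1 − 1)/2 = -8/11
  u_2 = -8/11;  a_5 = 0;  u_3 = (u_2 − 0)/2 = -4/11
  u_3 = -4/11;  a_6 = 0;  u_4 = (u_3 − 0)/2 = -2/11
Digits: (0, 0, 0, 1, 1, 0, 0).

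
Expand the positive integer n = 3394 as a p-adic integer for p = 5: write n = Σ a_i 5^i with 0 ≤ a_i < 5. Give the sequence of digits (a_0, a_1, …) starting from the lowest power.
(a_0, a_1, …) = (4, 3, 0, 2, 0, 1)

Repeated division by 5 gives the digits low-to-high: 3394 = 4 + 3·5^1 + 2·5^3 + 1·5^5. Digit sequence: (4, 3, 0, 2, 0, 1).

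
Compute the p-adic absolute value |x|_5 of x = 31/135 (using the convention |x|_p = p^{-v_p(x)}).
|31/135|_5 = 5

Step 1 — compute v_5(x) by factoring powers of 5 out of the numerator and denominator: v_5(31/135) = -1. Step 2 — apply |x|_p = p^{-v_p(x)} = 5^{1} = 5.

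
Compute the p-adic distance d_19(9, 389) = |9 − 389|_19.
d_19(9, 389) = 1/19

Step 1 — x − y = 9 − 389 = -380. Step 2 — v_19(-380) = 1 (factor: -380 = −(19^1 · 20); the sign does not affect v_p). Step 3 — |x − y|_19 = 19^{-1} = 1/19.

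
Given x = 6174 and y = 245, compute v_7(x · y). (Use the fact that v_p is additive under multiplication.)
v_7(1512630) = 5

v_p(x) = 3 (factor: 6174 = 7^3 · 18); v_p(y) = 2 (factor: 245 = 7^2 · 5). Additivity: v_p(xy) = v_p(x) + v_p(y) = 3 + 2 = 5. (Direct check: xy = 1512630 = 7^5 · (90).)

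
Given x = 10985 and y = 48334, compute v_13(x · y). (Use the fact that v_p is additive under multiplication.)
v_13(530948990) = 6

v_p(x) = 3 (factor: 10985 = 13^3 · 5); v_p(y) = 3 (factor: 48334 = 13^3 · 22). Additivity: v_p(xy) = v_p(x) + v_p(y) = 3 + 3 = 6. (Direct check: xy = 530948990 = 13^6 · (110).)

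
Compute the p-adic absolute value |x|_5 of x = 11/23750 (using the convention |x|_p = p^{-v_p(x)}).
|11/23750|_5 = 625

Step 1 — compute v_5(x) by factoring powers of 5 out of the numerator and denominator: v_5(11/23750) = -4. Step 2 — apply |x|_p = p^{-v_p(x)} = 5^{4} = 625.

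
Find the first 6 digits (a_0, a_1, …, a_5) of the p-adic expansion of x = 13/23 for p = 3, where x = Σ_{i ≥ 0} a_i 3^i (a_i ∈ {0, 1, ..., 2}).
(a_0, …, a_5) = (2, 2, 1, 2, 2, 1)

v_3(13/23) = 0 (numerator and denominator both coprime to 3), so x ∈ ℤ_3^×. Compute digits iteratively via a_i = x_i mod 3, x_{i+1} = (x_i − a_i)/3, with x_0 = x:
  x_0 = 13/23;  a_0 = 2;  x_1 = (x_0 − 2)/3 = -11/23
  x_1 = -11/23;  a_1 = 2;  x_2 = (x_1 − 2)/3 = -19/23
  x_2 = -19/23;  a_2 = 1;  x_3 = (x_2 − 1)/3 = -14/23
  x_3 = -14/23;  a_3 = 2;  x_4 = (x_3 − 2)/3 = -20/23
  x_4 = -20/23;  a_4 = 2;  x_5 = (x_4 − 2)/3 = -22/23
  x_5 = -22/23;  a_5 = 1;  x_6 = (x_5 − 1)/3 = -15/23
Digits: (2, 2, 1, 2, 2, 1).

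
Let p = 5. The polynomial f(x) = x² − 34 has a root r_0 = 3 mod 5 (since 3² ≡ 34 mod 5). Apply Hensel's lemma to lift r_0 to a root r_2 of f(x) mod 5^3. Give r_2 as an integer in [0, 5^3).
r_2 = 28 (mod 125)

Hensel's recurrence: r_{i+1} = r_i − f(r_i)·(f′(r_i))^{-1} mod 5^{i+2}, with f′(x) = 2x. Iterate:
  r_0 = 3 (mod 5)
  r_1 = 3 (mod 25)
  r_2 = 28 (mod 125)
Final: r_2 = 28, and one checks f(r_2) ≡ 0 mod 5^3.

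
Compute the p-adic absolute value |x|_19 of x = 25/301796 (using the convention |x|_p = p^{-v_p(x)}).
|25/301796|_19 = 6859

Step 1 — compute v_19(x) by factoring powers of 19 out of the numerator and denominator: v_19(25/301796) = -3. Step 2 — apply |x|_p = p^{-v_p(x)} = 19^{3} = 6859.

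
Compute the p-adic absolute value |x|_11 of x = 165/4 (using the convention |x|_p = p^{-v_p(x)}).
|165/4|_11 = 1/11

Step 1 — compute v_11(x) by factoring powers of 11 out of the numerator and denominator: v_11(165/4) = 1. Step 2 — apply |x|_p = p^{-v_p(x)} = 11^{-1} = 1/11.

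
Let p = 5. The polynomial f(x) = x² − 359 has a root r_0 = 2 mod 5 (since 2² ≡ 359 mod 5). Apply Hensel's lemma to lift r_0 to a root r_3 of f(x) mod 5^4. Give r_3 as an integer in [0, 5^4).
r_3 = 147 (mod 625)

Hensel's recurrence: r_{i+1} = r_i − f(r_i)·(f′(r_i))^{-1} mod 5^{i+2}, with f′(x) = 2x. Iterate:
  r_0 = 2 (mod 5)
  r_1 = 22 (mod 25)
  r_2 = 22 (mod 125)
  r_3 = 147 (mod 625)
Final: r_3 = 147, and one checks f(r_3) ≡ 0 mod 5^4.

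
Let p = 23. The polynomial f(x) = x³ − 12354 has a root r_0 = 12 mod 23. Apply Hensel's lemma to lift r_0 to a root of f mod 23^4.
r_3 = 212026 (mod 279841)

Hensel: r_{i+1} = r_i − f(r_i)/f′(r_i) mod 23^{i+2}, where f′(x) = 3x². Iterate:
  r_0 = 12 (mod 23)
  r_1 = 426 (mod 529)
  r_2 = 5187 (mod 12167)
  r_3 = 212026 (mod 279841)
Final: r = 212026 with f(r) ≡ 0 mod 23^4.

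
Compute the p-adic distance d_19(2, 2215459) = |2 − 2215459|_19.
d_19(2, 2215459) = 1/130321

Step 1 — x − y = 2 − 2215459 = -2215457. Step 2 — v_19(-2215457) = 4 (factor: -2215457 = −(19^4 · 17); the sign does not affect v_p). Step 3 — |x − y|_19 = 19^{-4} = 1/130321.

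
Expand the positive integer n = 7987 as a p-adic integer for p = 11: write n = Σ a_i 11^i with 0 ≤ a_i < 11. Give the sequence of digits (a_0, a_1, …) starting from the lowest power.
(a_0, a_1, …) = (1, 0, 0, 6)

Repeated division by 11 gives the digits low-to-high: 7987 = 1 + 6·11^3. Digit sequence: (1, 0, 0, 6).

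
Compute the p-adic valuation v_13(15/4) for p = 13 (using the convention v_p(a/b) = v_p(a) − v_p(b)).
v_13(15/4) = 0

Factor powers of 13 from the numerator and denominator of the reduced fraction: 15 = 13^0 · 15 and 4 = 13^0 · 4. Apply v_p(a/b) = v_p(a) − v_p(b): v_13(15/4) = 0 − 0 = 0.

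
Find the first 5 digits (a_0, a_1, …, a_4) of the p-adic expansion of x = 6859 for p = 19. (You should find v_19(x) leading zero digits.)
(a_0, …, a_4) = (0, 0, 0, 1, 0)

v_19(6859) = 3, so a_0 = ... = a_2 = 0. Factor out: x = 19^3 · u with u = 1 a unit in ℤ_19. Expand u iteratively via a_{v+i} = u_i mod 19, u_{i+1} = (u_i − a_{v+i})/19:
  u_0 = 1;  a_3 = 1;  u_1 = (u_0 − 1)/19 = 0
  u_1 = 0;  a_4 = 0;  u_2 = (u_1 − 0)/19 = 0
Digits: (0, 0, 0, 1, 0).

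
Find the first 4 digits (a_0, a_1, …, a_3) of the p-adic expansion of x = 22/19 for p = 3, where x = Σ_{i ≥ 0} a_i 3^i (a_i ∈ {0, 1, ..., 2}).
(a_0, …, a_3) = (1, 1, 0, 1)

v_3(22/19) = 0 (numerator and denominator both coprime to 3), so x ∈ ℤ_3^×. Compute digits iteratively via a_i = x_i mod 3, x_{i+1} = (x_i − a_i)/3, with x_0 = x:
  x_0 = 22/19;  a_0 = 1;  x_1 = (x_0 − 1)/3 = 1/19
  x_1 = 1/19;  a_1 = 1;  x_2 = (x_1 − 1)/3 = -6/19
  x_2 = -6/19;  a_2 = 0;  x_3 = (x_2 − 0)/3 = -2/19
  x_3 = -2/19;  a_3 = 1;  x_4 = (x_3 − 1)/3 = -7/19
Digits: (1, 1, 0, 1).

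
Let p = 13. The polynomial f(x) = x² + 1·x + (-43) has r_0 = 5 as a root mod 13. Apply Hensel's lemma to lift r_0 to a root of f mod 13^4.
r_3 = 17828 (mod 28561)

Hensel: r_{i+1} = r_i − f(r_i)·(f′(r_i))^{-1} mod 13^{i+2}, f′(x) = 2x + 1. Iterate:
  r_0 = 5 (mod 13)
  r_1 = 83 (mod 169)
  r_2 = 252 (mod 2197)
  r_3 = 17828 (mod 28561)
Final: r = 17828 satisfies f(r) ≡ 0 mod 13^4.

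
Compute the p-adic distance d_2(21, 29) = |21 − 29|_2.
d_2(21, 29) = 1/8

Step 1 — x − y = 21 − 29 = -8. Step 2 — v_2(-8) = 3 (factor: -8 = −(2^3 · 1); the sign does not affect v_p). Step 3 — |x − y|_2 = 2^{-3} = 1/8.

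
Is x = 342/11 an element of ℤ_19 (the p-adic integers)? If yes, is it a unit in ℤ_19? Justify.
x ∈ ℤ_19 but not a unit; v_19(x) = 1 > 0

ℤ_19 = {x ∈ ℚ_19 : v_19(x) ≥ 0} and ℤ_19^× = {x ∈ ℤ_19 : v_19(x) = 0}. Here v_19(342/11) = v_19(num) − v_19(den) = 1; compare against these criteria.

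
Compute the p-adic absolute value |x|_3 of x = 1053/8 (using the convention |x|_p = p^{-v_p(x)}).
|1053/8|_3 = 1/81

Step 1 — compute v_3(x) by factoring powers of 3 out of the numerator and denominator: v_3(1053/8) = 4. Step 2 — apply |x|_p = p^{-v_p(x)} = 3^{-4} = 1/81.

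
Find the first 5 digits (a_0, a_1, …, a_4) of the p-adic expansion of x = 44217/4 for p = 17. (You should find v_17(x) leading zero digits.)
(a_0, …, a_4) = (0, 0, 0, 15, 12)

v_17(44217/4) = 3, so a_0 = ... = a_2 = 0. Factor out: x = 17^3 · u with u = 9/4 a unit in ℤ_17. Expand u iteratively via a_{v+i} = u_i mod 17, u_{i+1} = (u_i − a_{v+i})/17:
  u_0 = 9/4;  a_3 = 15;  u_1 = (u_0 − 15)/17 = -3/4
  u_1 = -3/4;  a_4 = 12;  u_2 = (u_1 − 12)/17 = -3/4
Digits: (0, 0, 0, 15, 12).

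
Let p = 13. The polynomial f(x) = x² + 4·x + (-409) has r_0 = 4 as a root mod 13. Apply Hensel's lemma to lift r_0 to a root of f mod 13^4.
r_3 = 13823 (mod 28561)

Hensel: r_{i+1} = r_i − f(r_i)·(f′(r_i))^{-1} mod 13^{i+2}, f′(x) = 2x + 4. Iterate:
  r_0 = 4 (mod 13)
  r_1 = 134 (mod 169)
  r_2 = 641 (mod 2197)
  r_3 = 13823 (mod 28561)
Final: r = 13823 satisfies f(r) ≡ 0 mod 13^4.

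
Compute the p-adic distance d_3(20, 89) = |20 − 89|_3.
d_3(20, 89) = 1/3

Step 1 — x − y = 20 − 89 = -69. Step 2 — v_3(-69) = 1 (factor: -69 = −(3^1 · 23); the sign does not affect v_p). Step 3 — |x − y|_3 = 3^{-1} = 1/3.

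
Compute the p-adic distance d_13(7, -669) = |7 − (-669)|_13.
d_13(7, -669) = 1/169

Step 1 — x − y = 7 − (-669) = 676. Step 2 — v_13(676) = 2 (factor: 676 = (13^2 · 4); the sign does not affect v_p). Step 3 — |x − y|_13 = 13^{-2} = 1/169.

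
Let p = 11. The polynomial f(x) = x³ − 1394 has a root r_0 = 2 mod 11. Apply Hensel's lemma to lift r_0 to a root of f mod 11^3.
r_2 = 1267 (mod 1331)

Hensel: r_{i+1} = r_i − f(r_i)/f′(r_i) mod 11^{i+2}, where f′(x) = 3x². Iterate:
  r_0 = 2 (mod 11)
  r_1 = 57 (mod 121)
  r_2 = 1267 (mod 1331)
Final: r = 1267 with f(r) ≡ 0 mod 11^3.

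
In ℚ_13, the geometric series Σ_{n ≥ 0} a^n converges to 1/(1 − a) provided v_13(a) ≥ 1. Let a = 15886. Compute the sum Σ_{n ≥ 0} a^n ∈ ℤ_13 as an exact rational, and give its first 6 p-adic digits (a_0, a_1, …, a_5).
Σ a^n = 1/(1 − a) = -1/15885;  first 6 digits = (1, 0, 3, 7, 9, 3)

v_13(a) = 2 ≥ 1, so the series converges in ℤ_13 to 1/(1 − a) = 1/(1 − 15886) = -1/15885. Expand this rational in ℤ_13: compute digits iteratively via d_i = x_i mod 13, x_{i+1} = (x_i − d_i)/13. The first 6 digits are (1, 0, 3, 7, 9, 3).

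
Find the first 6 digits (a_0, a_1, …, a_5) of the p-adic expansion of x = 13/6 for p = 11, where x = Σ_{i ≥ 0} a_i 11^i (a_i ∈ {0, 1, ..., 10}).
(a_0, …, a_5) = (4, 9, 1, 9, 1, 9)

v_11(13/6) = 0 (numerator and denominator both coprime to 11), so x ∈ ℤ_11^×. Compute digits iteratively via a_i = x_i mod 11, x_{i+1} = (x_i − a_i)/11, with x_0 = x:
  x_0 = 13/6;  a_0 = 4;  x_1 = (x_0 − 4)/11 = -1/6
  x_1 = -1/6;  a_1 = 9;  x_2 = (x_1 − 9)/11 = -5/6
  x_2 = -5/6;  a_2 = 1;  x_3 = (x_2 − 1)/11 = -1/6
  x_3 = -1/6;  a_3 = 9;  x_4 = (x_3 − 9)/11 = -5/6
  x_4 = -5/6;  a_4 = 1;  x_5 = (x_4 − 1)/11 = -1/6
  x_5 = -1/6;  a_5 = 9;  x_6 = (x_5 − 9)/11 = -5/6
Digits: (4, 9, 1, 9, 1, 9).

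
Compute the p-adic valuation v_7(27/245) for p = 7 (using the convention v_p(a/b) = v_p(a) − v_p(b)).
v_7(27/245) = -2

Factor powers of 7 from the numerator and denominator of the reduced fraction: 27 = 7^0 · 27 and 245 = 7^2 · 5. Apply v_p(a/b) = v_p(a) − v_p(b): v_7(27/245) = 0 − 2 = -2.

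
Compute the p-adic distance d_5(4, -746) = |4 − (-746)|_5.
d_5(4, -746) = 1/125

Step 1 — x − y = 4 − (-746) = 750. Step 2 — v_5(750) = 3 (factor: 750 = (5^3 · 6); the sign does not affect v_p). Step 3 — |x − y|_5 = 5^{-3} = 1/125.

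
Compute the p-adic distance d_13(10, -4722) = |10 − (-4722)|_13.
d_13(10, -4722) = 1/169

Step 1 — x − y = 10 − (-4722) = 4732. Step 2 — v_13(4732) = 2 (factor: 4732 = (13^2 · 28); the sign does not affect v_p). Step 3 — |x − y|_13 = 13^{-2} = 1/169.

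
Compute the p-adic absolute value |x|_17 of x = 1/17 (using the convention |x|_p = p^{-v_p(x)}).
|1/17|_17 = 17

Step 1 — compute v_17(x) by factoring powers of 17 out of the numerator and denominator: v_17(1/17) = -1. Step 2 — apply |x|_p = p^{-v_p(x)} = 17^{1} = 17.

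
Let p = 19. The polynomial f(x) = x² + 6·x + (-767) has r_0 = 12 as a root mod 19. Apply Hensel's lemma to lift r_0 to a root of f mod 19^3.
r_2 = 5313 (mod 6859)

Hensel: r_{i+1} = r_i − f(r_i)·(f′(r_i))^{-1} mod 19^{i+2}, f′(x) = 2x + 6. Iterate:
  r_0 = 12 (mod 19)
  r_1 = 259 (mod 361)
  r_2 = 5313 (mod 6859)
Final: r = 5313 satisfies f(r) ≡ 0 mod 19^3.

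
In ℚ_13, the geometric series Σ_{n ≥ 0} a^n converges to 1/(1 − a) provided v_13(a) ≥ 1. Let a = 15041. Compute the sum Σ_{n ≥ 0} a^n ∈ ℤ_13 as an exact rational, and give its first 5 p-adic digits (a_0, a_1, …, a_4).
Σ a^n = 1/(1 − a) = -1/15040;  first 5 digits = (1, 0, 11, 6, 4)

v_13(a) = 2 ≥ 1, so the series converges in ℤ_13 to 1/(1 − a) = 1/(1 − 15041) = -1/15040. Expand this rational in ℤ_13: compute digits iteratively via d_i = x_i mod 13, x_{i+1} = (x_i − d_i)/13. The first 5 digits are (1, 0, 11, 6, 4).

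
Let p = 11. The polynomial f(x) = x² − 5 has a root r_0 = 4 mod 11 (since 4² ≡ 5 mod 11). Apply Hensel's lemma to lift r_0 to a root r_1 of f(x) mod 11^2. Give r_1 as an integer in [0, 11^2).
r_1 = 48 (mod 121)

Hensel's recurrence: r_{i+1} = r_i − f(r_i)·(f′(r_i))^{-1} mod 11^{i+2}, with f′(x) = 2x. Iterate:
  r_0 = 4 (mod 11)
  r_1 = 48 (mod 121)
Final: r_1 = 48, and one checks f(r_1) ≡ 0 mod 11^2.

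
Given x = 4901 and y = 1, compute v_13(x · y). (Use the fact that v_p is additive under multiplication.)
v_13(4901) = 2

v_p(x) = 2 (factor: 4901 = 13^2 · 29); v_p(y) = 0 (factor: 1 = 13^0 · 1). Additivity: v_p(xy) = v_p(x) + v_p(y) = 2 + 0 = 2. (Direct check: xy = 4901 = 13^2 · (29).)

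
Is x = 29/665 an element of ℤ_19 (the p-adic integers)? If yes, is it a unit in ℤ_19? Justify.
x ∉ ℤ_19 (v_19(x) = -1 < 0)

ℤ_19 = {x ∈ ℚ_19 : v_19(x) ≥ 0} and ℤ_19^× = {x ∈ ℤ_19 : v_19(x) = 0}. Here v_19(29/665) = v_19(num) − v_19(den) = -1; compare against these criteria.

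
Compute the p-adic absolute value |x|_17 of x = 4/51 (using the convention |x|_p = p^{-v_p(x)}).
|4/51|_17 = 17

Step 1 — compute v_17(x) by factoring powers of 17 out of the numerator and denominator: v_17(4/51) = -1. Step 2 — apply |x|_p = p^{-v_p(x)} = 17^{1} = 17.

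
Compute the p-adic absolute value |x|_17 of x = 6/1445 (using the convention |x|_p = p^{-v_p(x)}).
|6/1445|_17 = 289

Step 1 — compute v_17(x) by factoring powers of 17 out of the numerator and denominator: v_17(6/1445) = -2. Step 2 — apply |x|_p = p^{-v_p(x)} = 17^{2} = 289.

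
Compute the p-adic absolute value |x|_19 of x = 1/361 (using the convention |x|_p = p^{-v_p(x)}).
|1/361|_19 = 361

Step 1 — compute v_19(x) by factoring powers of 19 out of the numerator and denominator: v_19(1/361) = -2. Step 2 — apply |x|_p = p^{-v_p(x)} = 19^{2} = 361.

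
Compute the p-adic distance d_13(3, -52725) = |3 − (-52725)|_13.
d_13(3, -52725) = 1/2197

Step 1 — x − y = 3 − (-52725) = 52728. Step 2 — v_13(52728) = 3 (factor: 52728 = (13^3 · 24); the sign does not affect v_p). Step 3 — |x − y|_13 = 13^{-3} = 1/2197.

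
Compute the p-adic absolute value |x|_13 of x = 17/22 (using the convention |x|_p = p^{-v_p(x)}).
|17/22|_13 = 1

Step 1 — compute v_13(x) by factoring powers of 13 out of the numerator and denominator: v_13(17/22) = 0. Step 2 — apply |x|_p = p^{-v_p(x)} = 13^{0} = 1.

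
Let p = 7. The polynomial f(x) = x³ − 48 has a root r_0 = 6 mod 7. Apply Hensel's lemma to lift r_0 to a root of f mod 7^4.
r_3 = 1616 (mod 2401)

Hensel: r_{i+1} = r_i − f(r_i)/f′(r_i) mod 7^{i+2}, where f′(x) = 3x². Iterate:
  r_0 = 6 (mod 7)
  r_1 = 48 (mod 49)
  r_2 = 244 (mod 343)
  r_3 = 1616 (mod 2401)
Final: r = 1616 with f(r) ≡ 0 mod 7^4.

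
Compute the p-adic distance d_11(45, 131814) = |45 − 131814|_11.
d_11(45, 131814) = 1/14641

Step 1 — x − y = 45 − 131814 = -131769. Step 2 — v_11(-131769) = 4 (factor: -131769 = −(11^4 · 9); the sign does not affect v_p). Step 3 — |x − y|_11 = 11^{-4} = 1/14641.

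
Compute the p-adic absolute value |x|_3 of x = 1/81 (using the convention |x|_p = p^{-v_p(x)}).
|1/81|_3 = 81

Step 1 — compute v_3(x) by factoring powers of 3 out of the numerator and denominator: v_3(1/81) = -4. Step 2 — apply |x|_p = p^{-v_p(x)} = 3^{4} = 81.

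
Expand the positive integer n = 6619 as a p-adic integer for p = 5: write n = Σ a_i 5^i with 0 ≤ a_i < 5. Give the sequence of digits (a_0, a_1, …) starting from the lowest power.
(a_0, a_1, …) = (4, 3, 4, 2, 0, 2)

Repeated division by 5 gives the digits low-to-high: 6619 = 4 + 3·5^1 + 4·5^2 + 2·5^3 + 2·5^5. Digit sequence: (4, 3, 4, 2, 0, 2).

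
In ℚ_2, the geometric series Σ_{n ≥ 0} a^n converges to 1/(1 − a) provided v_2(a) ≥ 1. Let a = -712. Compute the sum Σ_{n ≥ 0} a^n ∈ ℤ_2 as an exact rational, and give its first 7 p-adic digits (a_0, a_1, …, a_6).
Σ a^n = 1/(1 − a) = 1/713;  first 7 digits = (1, 0, 0, 1, 1, 1, 1)

v_2(a) = 3 ≥ 1, so the series converges in ℤ_2 to 1/(1 − a) = 1/(1 − (-712)) = 1/713. Expand this rational in ℤ_2: compute digits iteratively via d_i = x_i mod 2, x_{i+1} = (x_i − d_i)/2. The first 7 digits are (1, 0, 0, 1, 1, 1, 1).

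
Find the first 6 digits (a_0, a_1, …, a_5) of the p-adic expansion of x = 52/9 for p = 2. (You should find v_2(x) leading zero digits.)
(a_0, …, a_5) = (0, 0, 1, 0, 1, 0)

v_2(52/9) = 2, so a_0 = ... = a_1 = 0. Factor out: x = 2^2 · u with u = 13/9 a unit in ℤ_2. Expand u iteratively via a_{v+i} = u_i mod 2, u_{i+1} = (u_i − a_{v+i})/2:
  u_0 = 13/9;  a_2 = 1;  u_1 = (u_0 − 1)/2 = 2/9
  u_1 = 2/9;  a_3 = 0;  u_2 = (u_1 − 0)/2 = 1/9
  u_2 = 1/9;  a_4 = 1;  u_3 = (u_2 − 1)/2 = -4/9
  u_3 = -4/9;  a_5 = 0;  u_4 = (u_3 − 0)/2 = -2/9
Digits: (0, 0, 1, 0, 1, 0).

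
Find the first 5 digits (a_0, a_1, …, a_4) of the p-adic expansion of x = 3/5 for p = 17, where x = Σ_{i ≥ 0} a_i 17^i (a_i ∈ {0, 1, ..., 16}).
(a_0, …, a_4) = (4, 10, 13, 6, 3)

v_17(3/5) = 0 (numerator and denominator both coprime to 17), so x ∈ ℤ_17^×. Compute digits iteratively via a_i = x_i mod 17, x_{i+1} = (x_i − a_i)/17, with x_0 = x:
  x_0 = 3/5;  a_0 = 4;  x_1 = (x_0 − 4)/17 = -1/5
  x_1 = -1/5;  a_1 = 10;  x_2 = (x_1 − 10)/17 = -3/5
  x_2 = -3/5;  a_2 = 13;  x_3 = (x_2 − 13)/17 = -4/5
  x_3 = -4/5;  a_3 = 6;  x_4 = (x_3 − 6)/17 = -2/5
  x_4 = -2/5;  a_4 = 3;  x_5 = (x_4 − 3)/17 = -1/5
Digits: (4, 10, 13, 6, 3).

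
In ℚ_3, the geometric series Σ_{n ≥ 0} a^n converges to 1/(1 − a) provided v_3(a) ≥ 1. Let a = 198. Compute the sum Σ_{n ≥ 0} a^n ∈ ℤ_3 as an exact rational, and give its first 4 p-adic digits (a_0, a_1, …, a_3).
Σ a^n = 1/(1 − a) = -1/197;  first 4 digits = (1, 0, 1, 1)

v_3(a) = 2 ≥ 1, so the series converges in ℤ_3 to 1/(1 − a) = 1/(1 − 198) = -1/197. Expand this rational in ℤ_3: compute digits iteratively via d_i = x_i mod 3, x_{i+1} = (x_i − d_i)/3. The first 4 digits are (1, 0, 1, 1).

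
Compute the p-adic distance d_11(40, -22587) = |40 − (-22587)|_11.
d_11(40, -22587) = 1/1331

Step 1 — x − y = 40 − (-22587) = 22627. Step 2 — v_11(22627) = 3 (factor: 22627 = (11^3 · 17); the sign does not affect v_p). Step 3 — |x − y|_11 = 11^{-3} = 1/1331.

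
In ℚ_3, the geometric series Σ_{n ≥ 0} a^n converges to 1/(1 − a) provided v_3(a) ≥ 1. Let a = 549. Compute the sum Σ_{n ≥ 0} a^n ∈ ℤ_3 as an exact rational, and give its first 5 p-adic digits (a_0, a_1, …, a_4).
Σ a^n = 1/(1 − a) = -1/548;  first 5 digits = (1, 0, 1, 2, 1)

v_3(a) = 2 ≥ 1, so the series converges in ℤ_3 to 1/(1 − a) = 1/(1 − 549) = -1/548. Expand this rational in ℤ_3: compute digits iteratively via d_i = x_i mod 3, x_{i+1} = (x_i − d_i)/3. The first 5 digits are (1, 0, 1, 2, 1).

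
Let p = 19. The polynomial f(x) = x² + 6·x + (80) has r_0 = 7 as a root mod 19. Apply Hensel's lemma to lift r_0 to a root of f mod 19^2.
r_1 = 197 (mod 361)

Hensel: r_{i+1} = r_i − f(r_i)·(f′(r_i))^{-1} mod 19^{i+2}, f′(x) = 2x + 6. Iterate:
  r_0 = 7 (mod 19)
  r_1 = 197 (mod 361)
Final: r = 197 satisfies f(r) ≡ 0 mod 19^2.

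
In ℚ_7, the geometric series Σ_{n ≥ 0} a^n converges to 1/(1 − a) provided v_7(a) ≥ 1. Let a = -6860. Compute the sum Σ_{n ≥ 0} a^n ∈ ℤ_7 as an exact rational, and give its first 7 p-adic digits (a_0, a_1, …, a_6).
Σ a^n = 1/(1 − a) = 1/6861;  first 7 digits = (1, 0, 0, 1, 4, 6, 0)

v_7(a) = 3 ≥ 1, so the series converges in ℤ_7 to 1/(1 − a) = 1/(1 − (-6860)) = 1/6861. Expand this rational in ℤ_7: compute digits iteratively via d_i = x_i mod 7, x_{i+1} = (x_i − d_i)/7. The first 7 digits are (1, 0, 0, 1, 4, 6, 0).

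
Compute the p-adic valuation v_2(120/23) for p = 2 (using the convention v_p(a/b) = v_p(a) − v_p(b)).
v_2(120/23) = 3

Factor powers of 2 from the numerator and denominator of the reduced fraction: 120 = 2^3 · 15 and 23 = 2^0 · 23. Apply v_p(a/b) = v_p(a) − v_p(b): v_2(120/23) = 3 − 0 = 3.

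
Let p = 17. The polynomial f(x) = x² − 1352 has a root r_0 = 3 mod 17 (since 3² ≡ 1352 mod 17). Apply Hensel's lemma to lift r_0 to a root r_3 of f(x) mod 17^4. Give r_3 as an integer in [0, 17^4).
r_3 = 47671 (mod 83521)

Hensel's recurrence: r_{i+1} = r_i − f(r_i)·(f′(r_i))^{-1} mod 17^{i+2}, with f′(x) = 2x. Iterate:
  r_0 = 3 (mod 17)
  r_1 = 275 (mod 289)
  r_2 = 3454 (mod 4913)
  r_3 = 47671 (mod 83521)
Final: r_3 = 47671, and one checks f(r_3) ≡ 0 mod 17^4.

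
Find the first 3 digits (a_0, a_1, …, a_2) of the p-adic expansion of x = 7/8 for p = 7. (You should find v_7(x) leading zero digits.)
(a_0, …, a_2) = (0, 1, 6)

v_7(7/8) = 1, so a_0 = ... = a_0 = 0. Factor out: x = 7^1 · u with u = 1/8 a unit in ℤ_7. Expand u iteratively via a_{v+i} = u_i mod 7, u_{i+1} = (u_i − a_{v+i})/7:
  u_0 = 1/8;  a_1 = 1;  u_1 = (u_0 − 1)/7 = -1/8
  u_1 = -1/8;  a_2 = 6;  u_2 = (u_1 − 6)/7 = -7/8
Digits: (0, 1, 6).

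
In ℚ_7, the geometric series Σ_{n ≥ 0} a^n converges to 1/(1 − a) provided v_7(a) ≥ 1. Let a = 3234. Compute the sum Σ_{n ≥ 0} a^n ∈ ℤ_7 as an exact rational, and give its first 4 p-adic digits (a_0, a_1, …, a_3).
Σ a^n = 1/(1 − a) = -1/3233;  first 4 digits = (1, 0, 3, 2)

v_7(a) = 2 ≥ 1, so the series converges in ℤ_7 to 1/(1 − a) = 1/(1 − 3234) = -1/3233. Expand this rational in ℤ_7: compute digits iteratively via d_i = x_i mod 7, x_{i+1} = (x_i − d_i)/7. The first 4 digits are (1, 0, 3, 2).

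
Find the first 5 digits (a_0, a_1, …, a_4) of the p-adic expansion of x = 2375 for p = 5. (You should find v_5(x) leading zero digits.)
(a_0, …, a_4) = (0, 0, 0, 4, 3)

v_5(2375) = 3, so a_0 = ... = a_2 = 0. Factor out: x = 5^3 · u with u = 19 a unit in ℤ_5. Expand u iteratively via a_{v+i} = u_i mod 5, u_{i+1} = (u_i − a_{v+i})/5:
  u_0 = 19;  a_3 = 4;  u_1 = (u_0 − 4)/5 = 3
  u_1 = 3;  a_4 = 3;  u_2 = (u_1 − 3)/5 = 0
Digits: (0, 0, 0, 4, 3).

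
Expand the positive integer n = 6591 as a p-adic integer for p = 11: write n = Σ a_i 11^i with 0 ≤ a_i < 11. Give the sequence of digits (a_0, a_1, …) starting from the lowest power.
(a_0, a_1, …) = (2, 5, 10, 4)

Repeated division by 11 gives the digits low-to-high: 6591 = 2 + 5·11^1 + 10·11^2 + 4·11^3. Digit sequence: (2, 5, 10, 4).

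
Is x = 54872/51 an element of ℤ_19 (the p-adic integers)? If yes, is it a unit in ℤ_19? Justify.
x ∈ ℤ_19 but not a unit; v_19(x) = 3 > 0

ℤ_19 = {x ∈ ℚ_19 : v_19(x) ≥ 0} and ℤ_19^× = {x ∈ ℤ_19 : v_19(x) = 0}. Here v_19(54872/51) = v_19(num) − v_19(den) = 3; compare against these criteria.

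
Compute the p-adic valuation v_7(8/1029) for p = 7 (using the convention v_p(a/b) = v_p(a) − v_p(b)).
v_7(8/1029) = -3

Factor powers of 7 from the numerator and denominator of the reduced fraction: 8 = 7^0 · 8 and 1029 = 7^3 · 3. Apply v_p(a/b) = v_p(a) − v_p(b): v_7(8/1029) = 0 − 3 = -3.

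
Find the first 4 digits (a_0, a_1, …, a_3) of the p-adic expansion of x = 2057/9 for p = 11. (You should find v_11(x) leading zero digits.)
(a_0, …, a_3) = (0, 0, 8, 8)

v_11(2057/9) = 2, so a_0 = ... = a_1 = 0. Factor out: x = 11^2 · u with u = 17/9 a unit in ℤ_11. Expand u iteratively via a_{v+i} = u_i mod 11, u_{i+1} = (u_i − a_{v+i})/11:
  u_0 = 17/9;  a_2 = 8;  u_1 = (u_0 − 8)/11 = -5/9
  u_1 = -5/9;  a_3 = 8;  u_2 = (u_1 − 8)/11 = -7/9
Digits: (0, 0, 8, 8).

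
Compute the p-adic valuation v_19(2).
v_19(2) = 0

v_19(n) is the largest exponent k such that 19^k divides n. Factor out: 2 = 19^0 · 2. (Sign doesn't affect v_p.) So v_19(2) = 0.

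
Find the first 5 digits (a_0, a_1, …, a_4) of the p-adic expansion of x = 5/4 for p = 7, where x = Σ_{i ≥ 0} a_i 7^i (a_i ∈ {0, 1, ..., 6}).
(a_0, …, a_4) = (3, 5, 1, 5, 1)

v_7(5/4) = 0 (numerator and denominator both coprime to 7), so x ∈ ℤ_7^×. Compute digits iteratively via a_i = x_i mod 7, x_{i+1} = (x_i − a_i)/7, with x_0 = x:
  x_0 = 5/4;  a_0 = 3;  x_1 = (x_0 − 3)/7 = -1/4
  x_1 = -1/4;  a_1 = 5;  x_2 = (x_1 − 5)/7 = -3/4
  x_2 = -3/4;  a_2 = 1;  x_3 = (x_2 − 1)/7 = -1/4
  x_3 = -1/4;  a_3 = 5;  x_4 = (x_3 − 5)/7 = -3/4
  x_4 = -3/4;  a_4 = 1;  x_5 = (x_4 − 1)/7 = -1/4
Digits: (3, 5, 1, 5, 1).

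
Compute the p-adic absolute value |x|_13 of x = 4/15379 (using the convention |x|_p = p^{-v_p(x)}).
|4/15379|_13 = 2197

Step 1 — compute v_13(x) by factoring powers of 13 out of the numerator and denominator: v_13(4/15379) = -3. Step 2 — apply |x|_p = p^{-v_p(x)} = 13^{3} = 2197.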